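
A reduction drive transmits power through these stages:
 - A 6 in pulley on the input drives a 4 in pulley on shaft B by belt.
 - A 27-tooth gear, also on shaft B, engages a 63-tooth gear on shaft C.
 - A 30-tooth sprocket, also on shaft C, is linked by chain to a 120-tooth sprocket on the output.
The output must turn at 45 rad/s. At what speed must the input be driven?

280 rad/s

Overall ratio R = 0.66667 × 2.3333 × 4 = 6.2222.
Required input speed = output speed × R = 45 × 6.2222 = 280 rad/s.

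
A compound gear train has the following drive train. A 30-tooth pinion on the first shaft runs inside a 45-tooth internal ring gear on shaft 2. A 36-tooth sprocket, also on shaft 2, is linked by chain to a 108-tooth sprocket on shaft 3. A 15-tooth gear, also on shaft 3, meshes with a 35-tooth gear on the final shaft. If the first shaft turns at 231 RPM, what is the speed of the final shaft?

22 RPM

Internal gear: ratio = 45/30 = 1.5, so shaft 2 turns at 231 / 1.5 = 154 RPM.
Chain: ratio = 108/36 = 3, so shaft 3 turns at 154 / 3 = 51.333 RPM.
Gear mesh: ratio = 35/15 = 2.3333, so the final shaft turns at 51.333 / 2.3333 = 22 RPM.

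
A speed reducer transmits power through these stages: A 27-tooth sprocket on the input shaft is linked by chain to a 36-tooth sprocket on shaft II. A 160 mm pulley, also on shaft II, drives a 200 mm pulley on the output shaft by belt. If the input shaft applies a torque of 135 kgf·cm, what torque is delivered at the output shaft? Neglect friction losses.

225 kgf·cm

chain 36/27 = 1.3333 → τ = 135·1.3333 = 180 kgf·cm
belt 200/160 = 1.25 → τ = 180·1.25 = 225 kgf·cm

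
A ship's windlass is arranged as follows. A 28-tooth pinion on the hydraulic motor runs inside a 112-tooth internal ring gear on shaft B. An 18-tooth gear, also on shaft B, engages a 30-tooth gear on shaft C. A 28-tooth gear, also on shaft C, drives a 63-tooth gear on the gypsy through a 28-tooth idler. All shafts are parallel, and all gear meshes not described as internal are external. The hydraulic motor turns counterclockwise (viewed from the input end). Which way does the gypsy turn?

the hydraulic motor → shaft B: internal mesh, same direction → CCW.
shaft B → shaft C: external mesh, 1 reversal → CW.
shaft C → the gypsy: driver → idler → driven is 2 external meshes, 2 reversals → CW.
3 reversals in total — an odd number — so the gypsy turns opposite to the hydraulic motor.

clockwise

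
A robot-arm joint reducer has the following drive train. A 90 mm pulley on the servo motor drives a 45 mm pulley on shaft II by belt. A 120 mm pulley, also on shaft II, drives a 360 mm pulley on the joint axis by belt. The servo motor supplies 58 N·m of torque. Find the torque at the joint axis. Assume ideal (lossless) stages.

After the belt (45/90): 58 × 0.5 = 29 N·m
After the belt (360/120): 29 × 3 = 87 N·m

87 N·m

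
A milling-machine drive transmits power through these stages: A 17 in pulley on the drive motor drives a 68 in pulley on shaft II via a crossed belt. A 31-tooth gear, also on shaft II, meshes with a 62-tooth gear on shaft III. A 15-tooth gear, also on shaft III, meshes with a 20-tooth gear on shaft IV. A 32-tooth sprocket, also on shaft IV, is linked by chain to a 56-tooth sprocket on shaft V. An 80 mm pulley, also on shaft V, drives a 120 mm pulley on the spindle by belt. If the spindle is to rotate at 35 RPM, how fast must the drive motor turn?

Overall ratio R = 4 × 2 × 1.3333 × 1.75 × 1.5 = 28.
Required input speed = output speed × R = 35 × 28 = 980 RPM.

980 RPM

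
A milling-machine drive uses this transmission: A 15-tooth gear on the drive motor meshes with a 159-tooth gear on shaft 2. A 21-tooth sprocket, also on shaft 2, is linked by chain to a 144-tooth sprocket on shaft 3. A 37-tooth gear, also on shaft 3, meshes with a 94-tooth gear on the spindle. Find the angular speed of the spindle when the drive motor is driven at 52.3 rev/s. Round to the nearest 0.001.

0.283 rev/s

Gear mesh: ratio = 159/15 = 10.6, so shaft 2 turns at 52.3 / 10.6 = 4.934 rev/s.
Chain: ratio = 144/21 = 6.8571, so shaft 3 turns at 4.934 / 6.8571 = 0.71954 rev/s.
Gear mesh: ratio = 94/37 = 2.5405, so the spindle turns at 0.71954 / 2.5405 = 0.28322 rev/s.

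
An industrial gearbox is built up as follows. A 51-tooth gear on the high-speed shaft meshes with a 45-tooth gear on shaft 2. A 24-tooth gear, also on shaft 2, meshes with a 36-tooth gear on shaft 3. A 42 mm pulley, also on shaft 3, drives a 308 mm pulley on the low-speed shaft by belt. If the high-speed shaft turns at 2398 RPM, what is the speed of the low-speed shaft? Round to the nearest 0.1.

247.1 RPM

the high-speed shaft → shaft 2 (gear mesh, 45/51): 2398 ÷ 0.88235 = 2717.7 RPM
shaft 2 → shaft 3 (gear mesh, 36/24): 2717.7 ÷ 1.5 = 1811.8 RPM
shaft 3 → the low-speed shaft (belt, 308/42): 1811.8 ÷ 7.3333 = 247.07 RPM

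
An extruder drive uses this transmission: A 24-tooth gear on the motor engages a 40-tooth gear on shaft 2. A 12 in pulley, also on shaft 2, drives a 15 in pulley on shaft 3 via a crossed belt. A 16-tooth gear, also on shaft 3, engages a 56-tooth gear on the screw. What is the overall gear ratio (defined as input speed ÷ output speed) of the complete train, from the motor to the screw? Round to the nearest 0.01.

Each stage contributes driven/driver: gear mesh 40/24 = 1.6667, belt 15/12 = 1.25, gear mesh 56/16 = 3.5.
Overall: 1.6667 × 1.25 × 3.5 = 7.2917.

7.29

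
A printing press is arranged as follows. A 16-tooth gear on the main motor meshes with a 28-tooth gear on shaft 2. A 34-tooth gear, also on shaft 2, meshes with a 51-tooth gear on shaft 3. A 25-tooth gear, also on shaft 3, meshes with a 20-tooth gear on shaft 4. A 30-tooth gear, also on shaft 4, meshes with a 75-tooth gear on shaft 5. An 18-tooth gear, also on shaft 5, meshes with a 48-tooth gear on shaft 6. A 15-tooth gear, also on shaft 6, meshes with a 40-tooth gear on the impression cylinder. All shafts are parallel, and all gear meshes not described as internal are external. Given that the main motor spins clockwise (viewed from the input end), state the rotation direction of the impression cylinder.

clockwise

the main motor → shaft 2: external mesh, 1 reversal → CCW.
shaft 2 → shaft 3: external mesh, 1 reversal → CW.
shaft 3 → shaft 4: external mesh, 1 reversal → CCW.
shaft 4 → shaft 5: external mesh, 1 reversal → CW.
shaft 5 → shaft 6: external mesh, 1 reversal → CCW.
shaft 6 → the impression cylinder: external mesh, 1 reversal → CW.
6 reversals in total — an even number — so the impression cylinder turns the same way as the main motor.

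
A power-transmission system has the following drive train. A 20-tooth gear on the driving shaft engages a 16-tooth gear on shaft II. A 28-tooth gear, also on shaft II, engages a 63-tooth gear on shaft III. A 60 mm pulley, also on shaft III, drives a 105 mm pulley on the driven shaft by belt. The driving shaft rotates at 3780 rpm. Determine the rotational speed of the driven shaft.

Gear mesh: ratio = 16/20 = 0.8, so shaft II turns at 3780 / 0.8 = 4725 rpm.
Gear mesh: ratio = 63/28 = 2.25, so shaft III turns at 4725 / 2.25 = 2100 rpm.
Belt: ratio = 105/60 = 1.75, so the driven shaft turns at 2100 / 1.75 = 1200 rpm.

1200 rpm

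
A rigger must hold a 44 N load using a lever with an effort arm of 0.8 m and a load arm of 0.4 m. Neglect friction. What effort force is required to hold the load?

22 N

Lever MA = effort arm / load arm = 0.8/0.4 = 2.
Effort = load / MA = 44 / 2 = 22 N.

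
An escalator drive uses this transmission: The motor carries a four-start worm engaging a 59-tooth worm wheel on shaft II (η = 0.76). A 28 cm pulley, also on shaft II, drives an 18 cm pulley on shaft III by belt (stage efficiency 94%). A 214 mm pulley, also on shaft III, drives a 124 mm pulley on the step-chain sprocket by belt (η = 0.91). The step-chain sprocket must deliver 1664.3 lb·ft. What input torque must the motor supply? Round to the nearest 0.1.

465.9 lb·ft

Overall ratio R = 14.75 × 0.64286 × 0.57944 = 5.4943; overall efficiency η = 0.76 × 0.94 × 0.91 = 0.6501.
Input torque = output torque / (R × η) = 1664.3 / (5.4943 × 0.6501) = 465.94 lb·ft.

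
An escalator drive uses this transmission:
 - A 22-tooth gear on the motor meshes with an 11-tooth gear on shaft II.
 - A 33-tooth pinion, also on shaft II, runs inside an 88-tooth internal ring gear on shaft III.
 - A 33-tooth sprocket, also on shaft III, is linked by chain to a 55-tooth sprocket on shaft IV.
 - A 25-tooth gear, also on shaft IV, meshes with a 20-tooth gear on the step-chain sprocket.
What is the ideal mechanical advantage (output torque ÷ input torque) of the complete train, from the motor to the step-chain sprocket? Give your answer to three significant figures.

Each stage contributes driven/driver: gear mesh 11/22 = 0.5, internal gear 88/33 = 2.6667, chain 55/33 = 1.6667, gear mesh 20/25 = 0.8.
Overall: 0.5 × 2.6667 × 1.6667 × 0.8 = 1.7778.

1.78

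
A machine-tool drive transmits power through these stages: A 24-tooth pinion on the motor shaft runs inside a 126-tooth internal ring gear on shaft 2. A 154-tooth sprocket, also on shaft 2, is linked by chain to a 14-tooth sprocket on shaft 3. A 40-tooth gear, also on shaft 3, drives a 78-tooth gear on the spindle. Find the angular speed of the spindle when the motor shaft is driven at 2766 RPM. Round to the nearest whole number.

2972 RPM

internal gear 126/24 = 5.25 → 2766/5.25 = 526.86 RPM
chain 14/154 = 0.090909 → 526.86/0.090909 = 5795.4 RPM
gear mesh 78/40 = 1.95 → 5795.4/1.95 = 2972 RPM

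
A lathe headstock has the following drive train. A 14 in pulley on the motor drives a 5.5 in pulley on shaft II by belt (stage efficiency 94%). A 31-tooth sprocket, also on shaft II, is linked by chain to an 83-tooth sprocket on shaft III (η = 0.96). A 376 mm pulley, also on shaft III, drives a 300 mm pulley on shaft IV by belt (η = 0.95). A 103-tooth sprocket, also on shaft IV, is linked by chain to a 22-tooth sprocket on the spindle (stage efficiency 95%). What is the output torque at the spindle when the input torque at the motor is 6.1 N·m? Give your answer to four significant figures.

Belt: ratio = 5.5/14 = 0.39286; torque at shaft II = 6.1 × 0.39286 × 0.94 = 2.2526 N·m.
Chain: ratio = 83/31 = 2.6774; torque at shaft III = 2.2526 × 2.6774 × 0.96 = 5.79 N·m.
Belt: ratio = 300/376 = 0.79787; torque at shaft IV = 5.79 × 0.79787 × 0.95 = 4.3887 N·m.
Chain: ratio = 22/103 = 0.21359; torque at the spindle = 4.3887 × 0.21359 × 0.95 = 0.89052 N·m.

0.8905 N·m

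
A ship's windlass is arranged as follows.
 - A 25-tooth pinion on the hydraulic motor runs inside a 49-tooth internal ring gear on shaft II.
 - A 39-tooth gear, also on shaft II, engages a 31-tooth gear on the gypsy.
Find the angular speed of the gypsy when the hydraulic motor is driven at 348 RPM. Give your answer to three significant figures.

the hydraulic motor → shaft II (internal gear, 49/25): 348 ÷ 1.96 = 177.55 RPM
shaft II → the gypsy (gear mesh, 31/39): 177.55 ÷ 0.79487 = 223.37 RPM

223 RPM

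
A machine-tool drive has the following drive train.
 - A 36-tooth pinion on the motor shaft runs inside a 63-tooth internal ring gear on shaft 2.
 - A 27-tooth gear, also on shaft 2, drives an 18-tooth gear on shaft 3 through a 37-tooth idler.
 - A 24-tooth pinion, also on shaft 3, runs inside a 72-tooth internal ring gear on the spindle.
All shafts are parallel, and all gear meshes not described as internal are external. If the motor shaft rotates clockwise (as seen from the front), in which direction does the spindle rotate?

the motor shaft → shaft 2: internal mesh, same direction → CW.
shaft 2 → shaft 3: driver → idler → driven is 2 external meshes, 2 reversals → CW.
shaft 3 → the spindle: internal mesh, same direction → CW.
2 reversals in total — an even number — so the spindle turns the same way as the motor shaft.

clockwise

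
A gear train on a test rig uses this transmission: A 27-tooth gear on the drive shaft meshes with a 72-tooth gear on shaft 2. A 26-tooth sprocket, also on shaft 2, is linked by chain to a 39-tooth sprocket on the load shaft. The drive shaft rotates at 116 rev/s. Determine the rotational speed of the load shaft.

29 rev/s

Gear mesh: ratio = 72/27 = 2.6667, so shaft 2 turns at 116 / 2.6667 = 43.5 rev/s.
Chain: ratio = 39/26 = 1.5, so the load shaft turns at 43.5 / 1.5 = 29 rev/s.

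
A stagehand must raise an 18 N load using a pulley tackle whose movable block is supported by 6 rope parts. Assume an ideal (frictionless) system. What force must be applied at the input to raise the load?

Block-and-tackle MA = number of supporting rope parts = 6.
Effort = load / MA = 18 / 6 = 3 N.

3 N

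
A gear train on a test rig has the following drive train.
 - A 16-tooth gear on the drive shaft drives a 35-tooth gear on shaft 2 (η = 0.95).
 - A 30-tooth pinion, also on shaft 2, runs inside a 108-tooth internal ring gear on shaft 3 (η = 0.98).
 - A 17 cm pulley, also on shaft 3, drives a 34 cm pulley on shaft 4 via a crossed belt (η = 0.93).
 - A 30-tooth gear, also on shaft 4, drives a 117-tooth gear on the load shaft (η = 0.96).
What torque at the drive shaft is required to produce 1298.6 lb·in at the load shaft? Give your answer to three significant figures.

25.4 lb·in

Overall ratio R = 2.1875 × 3.6 × 2 × 3.9 = 61.425; overall efficiency η = 0.95 × 0.98 × 0.93 × 0.96 = 0.8312.
Input torque = output torque / (R × η) = 1298.6 / (61.425 × 0.8312) = 25.435 lb·in.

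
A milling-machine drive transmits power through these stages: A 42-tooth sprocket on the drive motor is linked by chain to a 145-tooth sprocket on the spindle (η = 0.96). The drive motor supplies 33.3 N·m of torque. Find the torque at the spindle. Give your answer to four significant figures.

After the chain (145/42): 33.3 × 3.4524 × 0.96 = 110.37 N·m

110.4 N·m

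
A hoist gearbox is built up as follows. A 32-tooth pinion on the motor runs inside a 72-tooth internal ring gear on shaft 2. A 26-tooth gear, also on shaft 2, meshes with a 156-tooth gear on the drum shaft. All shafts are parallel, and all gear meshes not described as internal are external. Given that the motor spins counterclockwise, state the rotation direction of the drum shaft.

the motor → shaft 2: internal mesh, same direction → CCW.
shaft 2 → the drum shaft: external mesh, 1 reversal → CW.
1 reversal in total — an odd number — so the drum shaft turns opposite to the motor.

clockwise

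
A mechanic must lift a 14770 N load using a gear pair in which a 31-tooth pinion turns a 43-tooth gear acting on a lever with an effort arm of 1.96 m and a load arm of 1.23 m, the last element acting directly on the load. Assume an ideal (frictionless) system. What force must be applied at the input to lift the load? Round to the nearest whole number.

Gear pair MA = 43/31 = 1.3871.
Lever MA = effort arm / load arm = 1.96/1.23 = 1.5935.
Combined ideal MA = 1.3871 × 1.5935 = 2.2103.
Effort = load / MA = 14770 / 2.2103 = 6682.3 N.

6682 N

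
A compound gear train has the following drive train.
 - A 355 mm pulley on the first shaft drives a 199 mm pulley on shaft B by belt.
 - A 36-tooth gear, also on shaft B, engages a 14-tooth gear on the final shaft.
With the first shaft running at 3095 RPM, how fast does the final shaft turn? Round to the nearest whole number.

14197 RPM

belt 199/355 = 0.56056 → 3095/0.56056 = 5521.2 RPM
gear mesh 14/36 = 0.38889 → 5521.2/0.38889 = 14197 RPM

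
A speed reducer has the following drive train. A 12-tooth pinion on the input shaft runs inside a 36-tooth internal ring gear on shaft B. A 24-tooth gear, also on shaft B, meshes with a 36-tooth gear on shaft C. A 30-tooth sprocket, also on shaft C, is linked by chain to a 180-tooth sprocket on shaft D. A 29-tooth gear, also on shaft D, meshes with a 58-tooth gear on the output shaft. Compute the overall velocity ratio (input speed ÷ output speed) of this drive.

54

Each stage contributes driven/driver: internal gear 36/12 = 3, gear mesh 36/24 = 1.5, chain 180/30 = 6, gear mesh 58/29 = 2.
Overall: 3 × 1.5 × 6 × 2 = 54.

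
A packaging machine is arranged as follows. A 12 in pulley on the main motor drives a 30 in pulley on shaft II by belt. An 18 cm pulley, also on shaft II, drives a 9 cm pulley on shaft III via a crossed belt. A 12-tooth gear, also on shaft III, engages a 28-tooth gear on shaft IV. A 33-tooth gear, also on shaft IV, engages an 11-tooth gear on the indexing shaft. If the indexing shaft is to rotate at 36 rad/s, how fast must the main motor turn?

Overall ratio R = 2.5 × 0.5 × 2.3333 × 0.33333 = 0.97222.
Required input speed = output speed × R = 36 × 0.97222 = 35 rad/s.

35 rad/s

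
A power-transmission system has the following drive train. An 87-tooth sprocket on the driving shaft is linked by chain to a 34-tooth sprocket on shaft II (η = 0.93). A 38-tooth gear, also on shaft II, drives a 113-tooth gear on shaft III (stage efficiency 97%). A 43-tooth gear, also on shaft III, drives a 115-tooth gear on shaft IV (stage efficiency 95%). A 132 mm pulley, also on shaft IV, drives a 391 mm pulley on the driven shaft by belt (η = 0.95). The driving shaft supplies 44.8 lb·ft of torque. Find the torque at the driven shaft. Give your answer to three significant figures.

After the chain (34/87): 44.8 × 0.3908 × 0.93 = 16.282 lb·ft
After the gear mesh (113/38): 16.282 × 2.9737 × 0.97 = 46.966 lb·ft
After the gear mesh (115/43): 46.966 × 2.6744 × 0.95 = 119.33 lb·ft
After the belt (391/132): 119.33 × 2.9621 × 0.95 = 335.79 lb·ft

336 lb·ft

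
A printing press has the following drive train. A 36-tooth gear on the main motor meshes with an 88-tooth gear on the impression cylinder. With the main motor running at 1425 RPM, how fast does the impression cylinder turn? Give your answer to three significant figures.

583 RPM

the main motor → the impression cylinder (gear mesh, 88/36): 1425 ÷ 2.4444 = 582.95 RPM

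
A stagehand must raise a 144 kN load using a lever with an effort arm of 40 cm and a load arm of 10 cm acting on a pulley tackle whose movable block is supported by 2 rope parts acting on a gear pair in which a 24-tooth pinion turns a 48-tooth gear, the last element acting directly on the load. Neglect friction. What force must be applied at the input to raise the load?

Lever MA = effort arm / load arm = 40/10 = 4.
Block-and-tackle MA = number of supporting rope parts = 2.
Gear pair MA = 48/24 = 2.
Combined ideal MA = 4 × 2 × 2 = 16.
Effort = load / MA = 144 / 16 = 9 kN.

9 kN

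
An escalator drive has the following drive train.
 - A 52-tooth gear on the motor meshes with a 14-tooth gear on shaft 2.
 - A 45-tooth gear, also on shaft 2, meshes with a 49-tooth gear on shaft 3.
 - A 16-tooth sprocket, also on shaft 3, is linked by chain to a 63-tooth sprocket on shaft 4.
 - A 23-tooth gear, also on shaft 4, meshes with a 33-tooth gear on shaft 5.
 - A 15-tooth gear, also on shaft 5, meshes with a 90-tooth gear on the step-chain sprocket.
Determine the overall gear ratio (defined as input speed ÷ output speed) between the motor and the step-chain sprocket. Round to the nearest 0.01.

Each stage contributes driven/driver: gear mesh 14/52 = 0.26923, gear mesh 49/45 = 1.0889, chain 63/16 = 3.9375, gear mesh 33/23 = 1.4348, gear mesh 90/15 = 6.
Overall: 0.26923 × 1.0889 × 3.9375 × 1.4348 × 6 = 9.9372.

9.94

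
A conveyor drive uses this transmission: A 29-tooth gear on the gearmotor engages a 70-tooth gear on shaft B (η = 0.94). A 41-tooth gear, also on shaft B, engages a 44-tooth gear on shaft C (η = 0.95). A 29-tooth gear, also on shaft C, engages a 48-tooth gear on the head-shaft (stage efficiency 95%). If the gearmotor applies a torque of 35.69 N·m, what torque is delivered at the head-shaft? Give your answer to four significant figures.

After the gear mesh (70/29): 35.69 × 2.4138 × 0.94 = 80.979 N·m
After the gear mesh (44/41): 80.979 × 1.0732 × 0.95 = 82.559 N·m
After the gear mesh (48/29): 82.559 × 1.6552 × 0.95 = 129.82 N·m

129.8 N·m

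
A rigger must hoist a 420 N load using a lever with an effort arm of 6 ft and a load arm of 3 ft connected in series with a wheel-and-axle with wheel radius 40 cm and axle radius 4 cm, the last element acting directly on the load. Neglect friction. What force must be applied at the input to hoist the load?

Lever MA = effort arm / load arm = 6/3 = 2.
Wheel-and-axle MA = R/r = 40/4 = 10.
Combined ideal MA = 2 × 10 = 20.
Effort = load / MA = 420 / 20 = 21 N.

21 N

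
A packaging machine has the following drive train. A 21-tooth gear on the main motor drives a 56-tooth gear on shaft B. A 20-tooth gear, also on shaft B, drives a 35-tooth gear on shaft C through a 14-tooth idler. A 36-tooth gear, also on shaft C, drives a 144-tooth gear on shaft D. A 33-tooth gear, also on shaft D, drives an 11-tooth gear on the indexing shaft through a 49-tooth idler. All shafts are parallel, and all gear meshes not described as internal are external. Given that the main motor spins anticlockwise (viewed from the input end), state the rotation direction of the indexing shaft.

anticlockwise

the main motor → shaft B: external mesh, 1 reversal → CW.
shaft B → shaft C: driver → idler → driven is 2 external meshes, 2 reversals → CW.
shaft C → shaft D: external mesh, 1 reversal → CCW.
shaft D → the indexing shaft: driver → idler → driven is 2 external meshes, 2 reversals → CCW.
6 reversals in total — an even number — so the indexing shaft turns the same way as the main motor.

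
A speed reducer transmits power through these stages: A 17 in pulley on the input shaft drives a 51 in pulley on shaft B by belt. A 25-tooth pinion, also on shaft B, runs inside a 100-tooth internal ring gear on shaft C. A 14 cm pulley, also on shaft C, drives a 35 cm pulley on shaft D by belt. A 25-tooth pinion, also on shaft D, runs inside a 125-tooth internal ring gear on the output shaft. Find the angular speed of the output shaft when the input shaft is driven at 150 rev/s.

Belt: ratio = 51/17 = 3, so shaft B turns at 150 / 3 = 50 rev/s.
Internal gear: ratio = 100/25 = 4, so shaft C turns at 50 / 4 = 12.5 rev/s.
Belt: ratio = 35/14 = 2.5, so shaft D turns at 12.5 / 2.5 = 5 rev/s.
Internal gear: ratio = 125/25 = 5, so the output shaft turns at 5 / 5 = 1 rev/s.

1 rev/s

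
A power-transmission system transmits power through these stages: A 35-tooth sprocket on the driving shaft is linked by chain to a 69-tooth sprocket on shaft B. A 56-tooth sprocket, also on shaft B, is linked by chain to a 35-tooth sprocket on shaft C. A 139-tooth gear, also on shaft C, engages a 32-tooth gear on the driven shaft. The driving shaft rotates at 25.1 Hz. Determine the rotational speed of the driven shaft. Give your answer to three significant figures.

the driving shaft → shaft B (chain, 69/35): 25.1 ÷ 1.9714 = 12.732 Hz
shaft B → shaft C (chain, 35/56): 12.732 ÷ 0.625 = 20.371 Hz
shaft C → the driven shaft (gear mesh, 32/139): 20.371 ÷ 0.23022 = 88.487 Hz

88.5 Hz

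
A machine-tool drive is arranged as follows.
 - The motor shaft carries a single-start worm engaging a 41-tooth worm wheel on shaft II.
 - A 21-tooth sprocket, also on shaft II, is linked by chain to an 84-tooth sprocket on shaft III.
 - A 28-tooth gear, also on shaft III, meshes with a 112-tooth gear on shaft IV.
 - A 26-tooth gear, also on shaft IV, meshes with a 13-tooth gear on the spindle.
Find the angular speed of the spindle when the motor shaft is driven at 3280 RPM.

10 RPM

the motor shaft → shaft II (worm, 41/1): 3280 ÷ 41 = 80 RPM
shaft II → shaft III (chain, 84/21): 80 ÷ 4 = 20 RPM
shaft III → shaft IV (gear mesh, 112/28): 20 ÷ 4 = 5 RPM
shaft IV → the spindle (gear mesh, 13/26): 5 ÷ 0.5 = 10 RPM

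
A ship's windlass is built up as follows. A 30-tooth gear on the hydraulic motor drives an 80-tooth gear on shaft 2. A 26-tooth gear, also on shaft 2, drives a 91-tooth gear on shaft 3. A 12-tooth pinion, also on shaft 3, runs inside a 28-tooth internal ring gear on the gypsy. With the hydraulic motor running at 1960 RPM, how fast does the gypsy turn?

Gear mesh: ratio = 80/30 = 2.6667, so shaft 2 turns at 1960 / 2.6667 = 735 RPM.
Gear mesh: ratio = 91/26 = 3.5, so shaft 3 turns at 735 / 3.5 = 210 RPM.
Internal gear: ratio = 28/12 = 2.3333, so the gypsy turns at 210 / 2.3333 = 90 RPM.

90 RPM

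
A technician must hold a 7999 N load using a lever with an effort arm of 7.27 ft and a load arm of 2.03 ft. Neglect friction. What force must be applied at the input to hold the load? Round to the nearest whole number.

2234 N

Lever MA = effort arm / load arm = 7.27/2.03 = 3.5813.
Effort = load / MA = 7999 / 3.5813 = 2233.6 N.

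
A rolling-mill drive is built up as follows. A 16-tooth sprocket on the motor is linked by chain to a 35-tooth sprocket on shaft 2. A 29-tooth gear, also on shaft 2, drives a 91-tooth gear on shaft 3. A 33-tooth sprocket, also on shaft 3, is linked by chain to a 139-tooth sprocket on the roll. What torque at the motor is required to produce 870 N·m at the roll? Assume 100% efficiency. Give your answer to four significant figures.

30.09 N·m

Overall ratio R = 2.1875 × 3.1379 × 4.2121 = 28.913.
Input torque = output torque / R = 870 / 28.913 = 30.09 N·m.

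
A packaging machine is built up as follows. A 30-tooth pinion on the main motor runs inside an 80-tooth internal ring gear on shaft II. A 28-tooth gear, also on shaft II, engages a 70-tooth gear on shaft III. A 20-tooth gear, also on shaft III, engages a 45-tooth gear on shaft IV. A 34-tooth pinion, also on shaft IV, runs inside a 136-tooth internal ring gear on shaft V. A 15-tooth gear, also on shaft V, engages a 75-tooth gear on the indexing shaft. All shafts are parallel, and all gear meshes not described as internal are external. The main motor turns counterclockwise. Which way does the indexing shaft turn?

clockwise

the main motor → shaft II: internal mesh, same direction → CCW.
shaft II → shaft III: external mesh, 1 reversal → CW.
shaft III → shaft IV: external mesh, 1 reversal → CCW.
shaft IV → shaft V: internal mesh, same direction → CCW.
shaft V → the indexing shaft: external mesh, 1 reversal → CW.
3 reversals in total — an odd number — so the indexing shaft turns opposite to the main motor.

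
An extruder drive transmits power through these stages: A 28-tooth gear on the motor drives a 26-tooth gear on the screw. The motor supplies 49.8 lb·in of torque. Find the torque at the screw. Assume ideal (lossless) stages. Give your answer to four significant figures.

Gear mesh: ratio = 26/28 = 0.92857; torque at the screw = 49.8 × 0.92857 = 46.243 lb·in.

46.24 lb·in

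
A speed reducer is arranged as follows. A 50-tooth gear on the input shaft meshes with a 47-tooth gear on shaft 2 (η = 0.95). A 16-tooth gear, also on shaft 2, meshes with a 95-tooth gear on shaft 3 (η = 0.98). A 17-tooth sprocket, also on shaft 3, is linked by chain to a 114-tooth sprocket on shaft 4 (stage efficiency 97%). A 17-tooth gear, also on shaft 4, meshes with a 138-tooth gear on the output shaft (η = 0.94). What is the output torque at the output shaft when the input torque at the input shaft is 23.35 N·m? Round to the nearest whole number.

After the gear mesh (47/50): 23.35 × 0.94 × 0.95 = 20.852 N·m
After the gear mesh (95/16): 20.852 × 5.9375 × 0.98 = 121.33 N·m
After the chain (114/17): 121.33 × 6.7059 × 0.97 = 789.22 N·m
After the gear mesh (138/17): 789.22 × 8.1176 × 0.94 = 6022.2 N·m

6022 N·m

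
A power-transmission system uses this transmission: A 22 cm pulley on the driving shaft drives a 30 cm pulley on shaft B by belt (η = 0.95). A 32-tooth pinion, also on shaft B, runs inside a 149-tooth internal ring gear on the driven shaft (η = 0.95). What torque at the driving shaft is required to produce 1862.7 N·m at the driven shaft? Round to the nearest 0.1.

Overall ratio R = 1.3636 × 4.6562 = 6.3494; overall efficiency η = 0.95 × 0.95 = 0.9025.
Input torque = output torque / (R × η) = 1862.7 / (6.3494 × 0.9025) = 325.06 N·m.

325.1 N·m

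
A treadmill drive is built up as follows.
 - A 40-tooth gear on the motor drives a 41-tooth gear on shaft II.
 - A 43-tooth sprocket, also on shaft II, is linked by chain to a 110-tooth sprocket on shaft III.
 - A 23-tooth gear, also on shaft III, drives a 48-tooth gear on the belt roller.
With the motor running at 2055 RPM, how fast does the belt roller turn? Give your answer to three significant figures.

376 RPM

Gear mesh: ratio = 41/40 = 1.025, so shaft II turns at 2055 / 1.025 = 2004.9 RPM.
Chain: ratio = 110/43 = 2.5581, so shaft III turns at 2004.9 / 2.5581 = 783.73 RPM.
Gear mesh: ratio = 48/23 = 2.087, so the belt roller turns at 783.73 / 2.087 = 375.53 RPM.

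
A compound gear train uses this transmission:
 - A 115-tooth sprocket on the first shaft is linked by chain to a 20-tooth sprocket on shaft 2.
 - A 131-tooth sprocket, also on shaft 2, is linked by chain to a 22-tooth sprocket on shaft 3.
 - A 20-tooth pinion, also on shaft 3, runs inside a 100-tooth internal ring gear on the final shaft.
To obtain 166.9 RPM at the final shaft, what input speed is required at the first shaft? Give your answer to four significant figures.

Overall ratio R = 0.17391 × 0.16794 × 5 = 0.14603.
Required input speed = output speed × R = 166.9 × 0.14603 = 24.373 RPM.

24.37 RPM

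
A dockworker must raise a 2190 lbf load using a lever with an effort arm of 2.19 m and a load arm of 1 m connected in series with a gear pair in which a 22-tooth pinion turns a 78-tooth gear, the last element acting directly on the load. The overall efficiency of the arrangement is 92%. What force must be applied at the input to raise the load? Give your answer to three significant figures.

307 lbf

Lever MA = effort arm / load arm = 2.19/1 = 2.19.
Gear pair MA = 78/22 = 3.5455.
Combined ideal MA = 2.19 × 3.5455 = 7.7645.
Actual MA = 7.7645 × 0.92 = 7.1434.
Effort = load / actual MA = 2190 / 7.1434 = 306.58 lbf.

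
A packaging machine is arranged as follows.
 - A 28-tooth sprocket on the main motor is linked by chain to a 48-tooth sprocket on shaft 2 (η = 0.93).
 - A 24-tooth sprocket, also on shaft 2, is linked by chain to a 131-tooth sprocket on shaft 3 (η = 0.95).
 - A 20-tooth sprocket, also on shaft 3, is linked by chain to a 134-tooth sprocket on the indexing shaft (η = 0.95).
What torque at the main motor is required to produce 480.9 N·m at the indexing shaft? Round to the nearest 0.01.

9.14 N·m

Overall ratio R = 1.7143 × 5.4583 × 6.7 = 62.693; overall efficiency η = 0.93 × 0.95 × 0.95 = 0.8393.
Input torque = output torque / (R × η) = 480.9 / (62.693 × 0.8393) = 9.1392 N·m.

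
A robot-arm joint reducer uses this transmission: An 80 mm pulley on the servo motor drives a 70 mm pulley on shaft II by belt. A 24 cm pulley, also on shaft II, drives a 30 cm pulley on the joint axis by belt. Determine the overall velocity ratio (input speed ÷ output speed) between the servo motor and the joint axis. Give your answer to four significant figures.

Each stage contributes driven/driver: belt 70/80 = 0.875, belt 30/24 = 1.25.
Overall: 0.875 × 1.25 = 1.0938.

1.094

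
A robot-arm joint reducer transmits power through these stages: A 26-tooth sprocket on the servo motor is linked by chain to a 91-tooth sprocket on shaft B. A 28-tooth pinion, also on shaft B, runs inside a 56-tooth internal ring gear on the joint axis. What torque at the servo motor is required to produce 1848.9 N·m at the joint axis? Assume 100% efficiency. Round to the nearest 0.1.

264.1 N·m

Overall ratio R = 3.5 × 2 = 7.
Input torque = output torque / R = 1848.9 / 7 = 264.13 N·m.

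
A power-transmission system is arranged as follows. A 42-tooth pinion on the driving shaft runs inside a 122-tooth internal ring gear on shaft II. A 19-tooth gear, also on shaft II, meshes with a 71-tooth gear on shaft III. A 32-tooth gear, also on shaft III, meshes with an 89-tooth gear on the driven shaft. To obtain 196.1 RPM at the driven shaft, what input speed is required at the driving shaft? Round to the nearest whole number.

Overall ratio R = 2.9048 × 3.7368 × 2.7812 = 30.189.
Required input speed = output speed × R = 196.1 × 30.189 = 5920.2 RPM.

5920 RPM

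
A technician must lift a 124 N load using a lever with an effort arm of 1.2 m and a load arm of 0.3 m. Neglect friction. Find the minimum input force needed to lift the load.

Lever MA = effort arm / load arm = 1.2/0.3 = 4.
Effort = load / MA = 124 / 4 = 31 N.

31 N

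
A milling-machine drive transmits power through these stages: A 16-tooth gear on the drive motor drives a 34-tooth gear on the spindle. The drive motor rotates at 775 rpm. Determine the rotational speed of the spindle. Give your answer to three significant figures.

the drive motor → the spindle (gear mesh, 34/16): 775 ÷ 2.125 = 364.71 rpm

365 rpm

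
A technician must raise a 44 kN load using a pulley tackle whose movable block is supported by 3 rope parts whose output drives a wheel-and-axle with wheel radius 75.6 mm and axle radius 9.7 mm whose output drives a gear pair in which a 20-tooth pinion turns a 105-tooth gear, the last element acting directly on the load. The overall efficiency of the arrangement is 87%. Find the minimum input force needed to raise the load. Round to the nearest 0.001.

Block-and-tackle MA = number of supporting rope parts = 3.
Wheel-and-axle MA = R/r = 75.6/9.7 = 7.7938.
Gear pair MA = 105/20 = 5.25.
Combined ideal MA = 3 × 7.7938 × 5.25 = 122.75.
Actual MA = 122.75 × 0.87 = 106.79.
Effort = load / actual MA = 44 / 106.79 = 0.41201 kN.

0.412 kN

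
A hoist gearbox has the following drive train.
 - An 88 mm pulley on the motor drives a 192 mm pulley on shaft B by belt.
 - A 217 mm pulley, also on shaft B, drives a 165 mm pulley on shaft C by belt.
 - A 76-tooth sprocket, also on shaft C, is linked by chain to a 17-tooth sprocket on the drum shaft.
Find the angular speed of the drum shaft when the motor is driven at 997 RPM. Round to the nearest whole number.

2687 RPM

belt 192/88 = 2.1818 → 997/2.1818 = 456.96 RPM
belt 165/217 = 0.76037 → 456.96/0.76037 = 600.97 RPM
chain 17/76 = 0.22368 → 600.97/0.22368 = 2686.7 RPM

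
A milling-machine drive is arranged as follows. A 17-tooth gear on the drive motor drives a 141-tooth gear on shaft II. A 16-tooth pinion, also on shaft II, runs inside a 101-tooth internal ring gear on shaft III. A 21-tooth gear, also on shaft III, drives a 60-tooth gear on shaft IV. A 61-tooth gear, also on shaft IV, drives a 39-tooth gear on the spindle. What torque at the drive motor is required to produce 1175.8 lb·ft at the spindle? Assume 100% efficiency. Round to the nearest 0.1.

Overall ratio R = 8.2941 × 6.3125 × 2.8571 × 0.63934 = 95.64.
Input torque = output torque / R = 1175.8 / 95.64 = 12.294 lb·ft.

12.3 lb·ft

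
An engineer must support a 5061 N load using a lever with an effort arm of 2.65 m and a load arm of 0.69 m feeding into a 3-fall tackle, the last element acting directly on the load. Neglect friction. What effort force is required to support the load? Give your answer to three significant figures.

439 N

Lever MA = effort arm / load arm = 2.65/0.69 = 3.8406.
Block-and-tackle MA = number of supporting rope parts = 3.
Combined ideal MA = 3.8406 × 3 = 11.522.
Effort = load / MA = 5061 / 11.522 = 439.26 N.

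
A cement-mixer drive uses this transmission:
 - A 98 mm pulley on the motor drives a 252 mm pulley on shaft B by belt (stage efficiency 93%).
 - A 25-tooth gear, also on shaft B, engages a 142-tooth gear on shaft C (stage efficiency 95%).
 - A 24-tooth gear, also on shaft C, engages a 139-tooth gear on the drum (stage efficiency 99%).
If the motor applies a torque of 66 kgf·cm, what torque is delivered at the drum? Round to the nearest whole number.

4883 kgf·cm

belt 252/98 = 2.5714 → τ = 66·2.5714·0.93 = 157.83 kgf·cm
gear mesh 142/25 = 5.68 → τ = 157.83·5.68·0.95 = 851.67 kgf·cm
gear mesh 139/24 = 5.7917 → τ = 851.67·5.7917·0.99 = 4883.3 kgf·cm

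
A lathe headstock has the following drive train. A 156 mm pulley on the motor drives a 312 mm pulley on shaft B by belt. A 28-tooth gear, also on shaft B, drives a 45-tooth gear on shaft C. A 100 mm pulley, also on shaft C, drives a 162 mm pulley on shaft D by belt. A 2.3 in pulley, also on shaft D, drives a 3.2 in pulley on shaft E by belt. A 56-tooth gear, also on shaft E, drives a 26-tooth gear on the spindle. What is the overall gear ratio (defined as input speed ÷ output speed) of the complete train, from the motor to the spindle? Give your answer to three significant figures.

Each stage contributes driven/driver: belt 312/156 = 2, gear mesh 45/28 = 1.6071, belt 162/100 = 1.62, belt 3.2/2.3 = 1.3913, gear mesh 26/56 = 0.46429.
Overall: 2 × 1.6071 × 1.62 × 1.3913 × 0.46429 = 3.3636.

3.36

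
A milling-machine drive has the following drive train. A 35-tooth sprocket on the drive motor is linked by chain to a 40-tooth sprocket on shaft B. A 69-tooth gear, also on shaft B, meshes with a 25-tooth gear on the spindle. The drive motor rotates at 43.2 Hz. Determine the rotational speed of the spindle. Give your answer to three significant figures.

104 Hz

Chain: ratio = 40/35 = 1.1429, so shaft B turns at 43.2 / 1.1429 = 37.8 Hz.
Gear mesh: ratio = 25/69 = 0.36232, so the spindle turns at 37.8 / 0.36232 = 104.33 Hz.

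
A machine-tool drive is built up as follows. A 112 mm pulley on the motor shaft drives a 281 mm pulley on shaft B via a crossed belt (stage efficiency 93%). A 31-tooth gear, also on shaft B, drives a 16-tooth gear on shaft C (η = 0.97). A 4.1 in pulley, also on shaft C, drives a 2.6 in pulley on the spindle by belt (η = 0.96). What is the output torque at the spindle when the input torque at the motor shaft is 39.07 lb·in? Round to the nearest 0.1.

Belt: ratio = 281/112 = 2.5089; torque at shaft B = 39.07 × 2.5089 × 0.93 = 91.162 lb·in.
Gear mesh: ratio = 16/31 = 0.51613; torque at shaft C = 91.162 × 0.51613 × 0.97 = 45.64 lb·in.
Belt: ratio = 2.6/4.1 = 0.63415; torque at the spindle = 45.64 × 0.63415 × 0.96 = 27.785 lb·in.

27.8 lb·in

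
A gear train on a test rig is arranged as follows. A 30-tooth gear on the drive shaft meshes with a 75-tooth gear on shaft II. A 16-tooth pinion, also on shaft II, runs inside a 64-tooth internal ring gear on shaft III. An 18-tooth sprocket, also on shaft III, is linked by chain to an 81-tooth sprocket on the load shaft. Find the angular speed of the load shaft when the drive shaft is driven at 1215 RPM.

27 RPM

gear mesh 75/30 = 2.5 → 1215/2.5 = 486 RPM
internal gear 64/16 = 4 → 486/4 = 121.5 RPM
chain 81/18 = 4.5 → 121.5/4.5 = 27 RPM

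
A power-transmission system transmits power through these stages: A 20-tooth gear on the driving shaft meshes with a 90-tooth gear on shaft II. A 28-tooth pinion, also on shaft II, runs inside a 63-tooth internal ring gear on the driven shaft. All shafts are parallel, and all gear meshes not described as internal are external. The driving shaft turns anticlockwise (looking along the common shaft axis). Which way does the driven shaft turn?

the driving shaft → shaft II: external mesh, 1 reversal → CW.
shaft II → the driven shaft: internal mesh, same direction → CW.
1 reversal in total — an odd number — so the driven shaft turns opposite to the driving shaft.

clockwise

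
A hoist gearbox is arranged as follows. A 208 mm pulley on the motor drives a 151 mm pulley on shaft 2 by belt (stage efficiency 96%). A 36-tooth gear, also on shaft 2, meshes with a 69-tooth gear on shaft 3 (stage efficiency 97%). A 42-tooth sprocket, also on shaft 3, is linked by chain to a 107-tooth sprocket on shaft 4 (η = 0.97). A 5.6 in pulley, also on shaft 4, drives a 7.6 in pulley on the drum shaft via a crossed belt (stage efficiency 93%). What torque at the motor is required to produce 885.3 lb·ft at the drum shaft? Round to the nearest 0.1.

219.1 lb·ft

Overall ratio R = 0.72596 × 1.9167 × 2.5476 × 1.3571 = 4.8108; overall efficiency η = 0.96 × 0.97 × 0.97 × 0.93 = 0.8400.
Input torque = output torque / (R × η) = 885.3 / (4.8108 × 0.8400) = 219.06 lb·ft.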